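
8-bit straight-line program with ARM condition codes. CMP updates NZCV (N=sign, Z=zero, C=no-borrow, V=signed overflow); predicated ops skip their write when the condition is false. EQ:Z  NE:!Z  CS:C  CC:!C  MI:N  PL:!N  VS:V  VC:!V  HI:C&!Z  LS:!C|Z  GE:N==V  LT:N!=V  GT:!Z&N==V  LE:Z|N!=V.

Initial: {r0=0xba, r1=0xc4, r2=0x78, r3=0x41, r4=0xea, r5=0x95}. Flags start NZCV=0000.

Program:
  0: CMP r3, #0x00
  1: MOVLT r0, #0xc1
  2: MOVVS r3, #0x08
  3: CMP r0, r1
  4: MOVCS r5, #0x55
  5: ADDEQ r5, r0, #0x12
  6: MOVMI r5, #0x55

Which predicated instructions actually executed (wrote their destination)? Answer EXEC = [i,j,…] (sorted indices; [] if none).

0: ✓ CMP  NZCV=0010
1: · MOVLT
2: · MOVVS
3: ✓ CMP  NZCV=1000
4: · MOVCS
5: · ADDEQ
6: ✓ MOVMI  r5←0x55

EXEC = [6]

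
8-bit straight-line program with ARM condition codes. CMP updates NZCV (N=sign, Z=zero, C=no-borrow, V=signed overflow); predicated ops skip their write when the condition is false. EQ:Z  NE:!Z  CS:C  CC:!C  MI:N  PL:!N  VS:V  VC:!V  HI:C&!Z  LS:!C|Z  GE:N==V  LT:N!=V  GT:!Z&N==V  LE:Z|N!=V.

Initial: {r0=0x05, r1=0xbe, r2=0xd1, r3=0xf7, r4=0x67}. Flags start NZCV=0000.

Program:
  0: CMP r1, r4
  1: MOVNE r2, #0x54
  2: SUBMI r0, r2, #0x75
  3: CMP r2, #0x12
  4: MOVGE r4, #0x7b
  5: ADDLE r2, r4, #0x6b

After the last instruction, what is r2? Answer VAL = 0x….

VAL = 0x54

0: ✓ CMP  NZCV=0011
1: ✓ MOVNE  r2←0x54
2: · SUBMI
3: ✓ CMP  NZCV=0010
4: ✓ MOVGE  r4←0x7b
5: · ADDLE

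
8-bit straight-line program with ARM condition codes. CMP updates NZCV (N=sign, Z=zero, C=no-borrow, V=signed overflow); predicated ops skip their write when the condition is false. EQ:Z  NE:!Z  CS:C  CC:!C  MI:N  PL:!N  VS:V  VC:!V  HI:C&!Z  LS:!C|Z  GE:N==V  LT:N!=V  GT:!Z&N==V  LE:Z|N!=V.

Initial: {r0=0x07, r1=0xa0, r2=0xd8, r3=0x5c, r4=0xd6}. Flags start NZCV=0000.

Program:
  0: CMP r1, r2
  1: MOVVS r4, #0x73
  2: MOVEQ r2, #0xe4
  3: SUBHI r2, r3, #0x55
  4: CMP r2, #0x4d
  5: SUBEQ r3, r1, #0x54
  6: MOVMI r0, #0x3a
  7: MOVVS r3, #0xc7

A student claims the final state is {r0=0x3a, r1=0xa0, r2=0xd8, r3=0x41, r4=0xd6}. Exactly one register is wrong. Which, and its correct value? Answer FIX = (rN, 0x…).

[0] flags=1000 → (cmp)
[1] flags=1000 VS?F → skip
[2] flags=1000 EQ?F → skip
[3] flags=1000 HI?F → skip
[4] flags=1010 → (cmp)
[5] flags=1010 EQ?F → skip
[6] flags=1010 MI?T → r0=0x3a
[7] flags=1010 VS?F → skip

FIX = (r3, 0x5c)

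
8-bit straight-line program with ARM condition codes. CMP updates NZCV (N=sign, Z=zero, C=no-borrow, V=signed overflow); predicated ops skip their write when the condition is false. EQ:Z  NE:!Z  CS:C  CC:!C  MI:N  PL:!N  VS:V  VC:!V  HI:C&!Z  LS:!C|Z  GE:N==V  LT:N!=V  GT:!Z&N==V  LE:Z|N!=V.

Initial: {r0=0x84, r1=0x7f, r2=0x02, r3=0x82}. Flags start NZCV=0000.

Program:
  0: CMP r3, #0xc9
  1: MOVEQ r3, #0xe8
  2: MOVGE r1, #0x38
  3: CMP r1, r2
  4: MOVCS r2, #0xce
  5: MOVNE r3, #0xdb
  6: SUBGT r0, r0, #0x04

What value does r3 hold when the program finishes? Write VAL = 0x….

VAL = 0xdb

0: ✓ CMP  NZCV=1000
1: · MOVEQ
2: · MOVGE
3: ✓ CMP  NZCV=0010
4: ✓ MOVCS  r2←0xce
5: ✓ MOVNE  r3←0xdb
6: ✓ SUBGT  r0←0x80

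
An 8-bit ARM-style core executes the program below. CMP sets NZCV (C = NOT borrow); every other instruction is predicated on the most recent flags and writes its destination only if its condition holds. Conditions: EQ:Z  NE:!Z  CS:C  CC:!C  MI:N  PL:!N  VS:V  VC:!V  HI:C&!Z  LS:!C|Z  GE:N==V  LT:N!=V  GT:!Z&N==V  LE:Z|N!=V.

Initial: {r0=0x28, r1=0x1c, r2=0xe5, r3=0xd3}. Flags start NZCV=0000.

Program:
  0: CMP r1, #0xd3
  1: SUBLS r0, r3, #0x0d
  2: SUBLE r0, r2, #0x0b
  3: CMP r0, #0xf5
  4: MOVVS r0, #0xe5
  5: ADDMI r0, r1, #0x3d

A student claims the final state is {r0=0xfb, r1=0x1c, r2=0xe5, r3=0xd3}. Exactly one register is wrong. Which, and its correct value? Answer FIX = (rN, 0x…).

[0] flags=0000 → (cmp)
[1] flags=0000 LS?T → r0=0xc6
[2] flags=0000 LE?F → skip
[3] flags=1000 → (cmp)
[4] flags=1000 VS?F → skip
[5] flags=1000 MI?T → r0=0x59

FIX = (r0, 0x59)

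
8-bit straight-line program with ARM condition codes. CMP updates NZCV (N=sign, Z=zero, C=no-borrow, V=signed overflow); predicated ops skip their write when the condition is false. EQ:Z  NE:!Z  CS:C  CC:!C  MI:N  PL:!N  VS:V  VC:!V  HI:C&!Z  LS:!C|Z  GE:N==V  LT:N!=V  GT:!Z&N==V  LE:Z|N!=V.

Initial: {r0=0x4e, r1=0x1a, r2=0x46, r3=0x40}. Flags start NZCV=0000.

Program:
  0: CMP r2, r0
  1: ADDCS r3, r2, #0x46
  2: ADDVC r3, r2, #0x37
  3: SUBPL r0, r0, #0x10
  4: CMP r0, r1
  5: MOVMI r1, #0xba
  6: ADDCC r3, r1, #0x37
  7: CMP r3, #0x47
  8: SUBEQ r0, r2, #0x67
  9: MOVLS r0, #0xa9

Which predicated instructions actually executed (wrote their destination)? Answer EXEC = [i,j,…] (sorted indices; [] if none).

EXEC = [2]

[0] flags=1000 → (cmp)
[1] flags=1000 CS?F → skip
[2] flags=1000 VC?T → r3=0x7d
[3] flags=1000 PL?F → skip
[4] flags=0010 → (cmp)
[5] flags=0010 MI?F → skip
[6] flags=0010 CC?F → skip
[7] flags=0010 → (cmp)
[8] flags=0010 EQ?F → skip
[9] flags=0010 LS?F → skip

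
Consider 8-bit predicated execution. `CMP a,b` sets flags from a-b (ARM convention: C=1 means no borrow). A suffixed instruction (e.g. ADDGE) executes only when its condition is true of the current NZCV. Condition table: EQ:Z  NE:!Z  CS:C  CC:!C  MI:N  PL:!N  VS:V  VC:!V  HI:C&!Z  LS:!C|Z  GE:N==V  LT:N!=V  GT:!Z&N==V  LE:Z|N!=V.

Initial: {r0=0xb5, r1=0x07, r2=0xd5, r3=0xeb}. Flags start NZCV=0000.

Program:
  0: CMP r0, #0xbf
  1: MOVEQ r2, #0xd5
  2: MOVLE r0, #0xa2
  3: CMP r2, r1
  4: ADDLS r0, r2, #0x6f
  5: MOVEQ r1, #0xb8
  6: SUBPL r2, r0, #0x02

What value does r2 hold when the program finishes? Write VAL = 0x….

[0] flags=1000 → (cmp)
[1] flags=1000 EQ?F → skip
[2] flags=1000 LE?T → r0=0xa2
[3] flags=1010 → (cmp)
[4] flags=1010 LS?F → skip
[5] flags=1010 EQ?F → skip
[6] flags=1010 PL?F → skip

VAL = 0xd5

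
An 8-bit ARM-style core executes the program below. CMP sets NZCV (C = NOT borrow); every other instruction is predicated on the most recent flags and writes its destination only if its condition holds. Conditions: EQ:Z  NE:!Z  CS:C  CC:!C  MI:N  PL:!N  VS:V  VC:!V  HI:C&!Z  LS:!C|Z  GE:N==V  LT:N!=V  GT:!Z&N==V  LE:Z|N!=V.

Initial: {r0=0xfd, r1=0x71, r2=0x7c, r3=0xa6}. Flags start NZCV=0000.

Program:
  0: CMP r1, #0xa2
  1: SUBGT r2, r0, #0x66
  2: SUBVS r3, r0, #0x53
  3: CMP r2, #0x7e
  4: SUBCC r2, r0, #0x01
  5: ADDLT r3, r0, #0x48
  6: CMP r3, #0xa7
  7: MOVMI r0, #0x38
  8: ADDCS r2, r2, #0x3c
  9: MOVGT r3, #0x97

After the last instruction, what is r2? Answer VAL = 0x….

0: ✓ CMP  NZCV=1001
1: ✓ SUBGT  r2←0x97
2: ✓ SUBVS  r3←0xaa
3: ✓ CMP  NZCV=0011
4: · SUBCC
5: ✓ ADDLT  r3←0x45
6: ✓ CMP  NZCV=1001
7: ✓ MOVMI  r0←0x38
8: · ADDCS
9: ✓ MOVGT  r3←0x97

VAL = 0x97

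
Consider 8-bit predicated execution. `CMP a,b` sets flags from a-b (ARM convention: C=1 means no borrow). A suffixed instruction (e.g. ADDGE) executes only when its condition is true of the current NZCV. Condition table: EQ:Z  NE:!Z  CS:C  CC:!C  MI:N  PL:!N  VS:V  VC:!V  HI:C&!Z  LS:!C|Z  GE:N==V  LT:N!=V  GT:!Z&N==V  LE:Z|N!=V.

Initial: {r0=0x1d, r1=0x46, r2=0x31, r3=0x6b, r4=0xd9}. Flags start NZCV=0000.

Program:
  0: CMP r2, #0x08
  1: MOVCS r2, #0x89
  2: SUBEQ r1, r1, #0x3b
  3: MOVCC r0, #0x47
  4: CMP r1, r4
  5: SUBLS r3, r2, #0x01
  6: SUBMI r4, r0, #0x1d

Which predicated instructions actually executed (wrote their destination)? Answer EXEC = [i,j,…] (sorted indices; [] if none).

0: ✓ CMP  NZCV=0010
1: ✓ MOVCS  r2←0x89
2: · SUBEQ
3: · MOVCC
4: ✓ CMP  NZCV=0000
5: ✓ SUBLS  r3←0x88
6: · SUBMI

EXEC = [1,5]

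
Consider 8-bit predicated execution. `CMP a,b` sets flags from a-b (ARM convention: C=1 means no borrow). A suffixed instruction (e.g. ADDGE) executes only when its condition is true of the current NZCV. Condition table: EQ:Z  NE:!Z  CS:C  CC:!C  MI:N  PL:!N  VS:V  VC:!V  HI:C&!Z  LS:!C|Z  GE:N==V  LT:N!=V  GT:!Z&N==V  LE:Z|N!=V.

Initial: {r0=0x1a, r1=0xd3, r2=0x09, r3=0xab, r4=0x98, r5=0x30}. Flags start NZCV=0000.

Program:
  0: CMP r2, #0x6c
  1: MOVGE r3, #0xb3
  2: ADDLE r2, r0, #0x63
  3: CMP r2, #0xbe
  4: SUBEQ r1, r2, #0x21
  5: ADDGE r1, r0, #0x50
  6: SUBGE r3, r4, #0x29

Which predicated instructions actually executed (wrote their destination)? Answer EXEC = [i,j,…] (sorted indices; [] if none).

0: ✓ CMP  NZCV=1000
1: · MOVGE
2: ✓ ADDLE  r2←0x7d
3: ✓ CMP  NZCV=1001
4: · SUBEQ
5: ✓ ADDGE  r1←0x6a
6: ✓ SUBGE  r3←0x6f

EXEC = [2,5,6]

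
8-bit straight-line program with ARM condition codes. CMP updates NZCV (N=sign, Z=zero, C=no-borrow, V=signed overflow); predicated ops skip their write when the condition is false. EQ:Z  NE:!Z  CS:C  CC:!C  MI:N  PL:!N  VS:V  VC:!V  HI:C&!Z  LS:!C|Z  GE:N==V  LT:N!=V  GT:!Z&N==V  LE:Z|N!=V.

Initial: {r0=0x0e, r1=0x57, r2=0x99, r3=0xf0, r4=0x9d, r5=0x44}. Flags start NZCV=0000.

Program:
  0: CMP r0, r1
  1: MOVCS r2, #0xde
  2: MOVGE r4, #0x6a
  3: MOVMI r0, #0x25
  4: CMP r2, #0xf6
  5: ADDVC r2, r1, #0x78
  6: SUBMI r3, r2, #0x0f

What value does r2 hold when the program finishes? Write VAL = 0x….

VAL = 0xcf

0: ✓ CMP  NZCV=1000
1: · MOVCS
2: · MOVGE
3: ✓ MOVMI  r0←0x25
4: ✓ CMP  NZCV=1000
5: ✓ ADDVC  r2←0xcf
6: ✓ SUBMI  r3←0xc0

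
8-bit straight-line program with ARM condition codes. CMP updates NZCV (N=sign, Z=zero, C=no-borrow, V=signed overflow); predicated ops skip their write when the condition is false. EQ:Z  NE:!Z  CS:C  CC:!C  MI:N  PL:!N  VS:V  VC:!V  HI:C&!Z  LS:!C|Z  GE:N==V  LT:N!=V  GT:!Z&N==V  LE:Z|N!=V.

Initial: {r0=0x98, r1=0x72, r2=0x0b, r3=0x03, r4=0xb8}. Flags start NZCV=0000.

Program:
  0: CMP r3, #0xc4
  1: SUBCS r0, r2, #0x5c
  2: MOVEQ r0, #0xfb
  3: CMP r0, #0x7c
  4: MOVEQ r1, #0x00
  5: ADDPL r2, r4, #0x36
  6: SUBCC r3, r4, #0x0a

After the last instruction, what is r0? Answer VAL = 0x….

VAL = 0x98

0: ✓ CMP  NZCV=0000
1: · SUBCS
2: · MOVEQ
3: ✓ CMP  NZCV=0011
4: · MOVEQ
5: ✓ ADDPL  r2←0xee
6: · SUBCC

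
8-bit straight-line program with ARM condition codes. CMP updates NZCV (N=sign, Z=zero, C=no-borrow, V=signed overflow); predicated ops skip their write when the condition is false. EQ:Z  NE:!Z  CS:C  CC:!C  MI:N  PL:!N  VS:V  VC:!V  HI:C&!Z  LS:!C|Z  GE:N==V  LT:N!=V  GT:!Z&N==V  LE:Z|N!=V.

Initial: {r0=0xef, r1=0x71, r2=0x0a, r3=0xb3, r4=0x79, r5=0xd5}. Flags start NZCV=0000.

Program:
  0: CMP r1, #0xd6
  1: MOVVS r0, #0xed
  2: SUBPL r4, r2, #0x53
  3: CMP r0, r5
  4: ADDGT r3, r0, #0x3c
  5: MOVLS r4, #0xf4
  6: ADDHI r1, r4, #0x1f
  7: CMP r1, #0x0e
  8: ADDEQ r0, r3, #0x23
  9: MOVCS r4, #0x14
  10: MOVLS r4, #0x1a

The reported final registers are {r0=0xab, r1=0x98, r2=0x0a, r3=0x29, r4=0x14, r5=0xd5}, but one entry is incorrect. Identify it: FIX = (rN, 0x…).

[0] flags=1001 → (cmp)
[1] flags=1001 VS?T → r0=0xed
[2] flags=1001 PL?F → skip
[3] flags=0010 → (cmp)
[4] flags=0010 GT?T → r3=0x29
[5] flags=0010 LS?F → skip
[6] flags=0010 HI?T → r1=0x98
[7] flags=1010 → (cmp)
[8] flags=1010 EQ?F → skip
[9] flags=1010 CS?T → r4=0x14
[10] flags=1010 LS?F → skip

FIX = (r0, 0xed)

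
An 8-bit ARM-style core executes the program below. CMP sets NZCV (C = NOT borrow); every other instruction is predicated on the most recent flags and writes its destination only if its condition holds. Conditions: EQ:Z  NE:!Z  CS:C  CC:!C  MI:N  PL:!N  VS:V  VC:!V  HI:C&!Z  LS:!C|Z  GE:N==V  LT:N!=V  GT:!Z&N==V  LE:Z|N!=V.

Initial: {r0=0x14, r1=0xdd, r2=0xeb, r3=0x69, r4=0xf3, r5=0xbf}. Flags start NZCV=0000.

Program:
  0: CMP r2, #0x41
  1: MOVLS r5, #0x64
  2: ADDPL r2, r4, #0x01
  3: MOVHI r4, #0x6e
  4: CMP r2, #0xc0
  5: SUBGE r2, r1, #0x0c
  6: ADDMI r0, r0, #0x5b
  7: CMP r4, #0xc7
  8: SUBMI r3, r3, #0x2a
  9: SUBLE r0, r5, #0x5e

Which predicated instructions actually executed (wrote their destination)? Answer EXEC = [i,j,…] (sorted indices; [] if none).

EXEC = [3,5,8]

0: ✓ CMP  NZCV=1010
1: · MOVLS
2: · ADDPL
3: ✓ MOVHI  r4←0x6e
4: ✓ CMP  NZCV=0010
5: ✓ SUBGE  r2←0xd1
6: · ADDMI
7: ✓ CMP  NZCV=1001
8: ✓ SUBMI  r3←0x3f
9: · SUBLE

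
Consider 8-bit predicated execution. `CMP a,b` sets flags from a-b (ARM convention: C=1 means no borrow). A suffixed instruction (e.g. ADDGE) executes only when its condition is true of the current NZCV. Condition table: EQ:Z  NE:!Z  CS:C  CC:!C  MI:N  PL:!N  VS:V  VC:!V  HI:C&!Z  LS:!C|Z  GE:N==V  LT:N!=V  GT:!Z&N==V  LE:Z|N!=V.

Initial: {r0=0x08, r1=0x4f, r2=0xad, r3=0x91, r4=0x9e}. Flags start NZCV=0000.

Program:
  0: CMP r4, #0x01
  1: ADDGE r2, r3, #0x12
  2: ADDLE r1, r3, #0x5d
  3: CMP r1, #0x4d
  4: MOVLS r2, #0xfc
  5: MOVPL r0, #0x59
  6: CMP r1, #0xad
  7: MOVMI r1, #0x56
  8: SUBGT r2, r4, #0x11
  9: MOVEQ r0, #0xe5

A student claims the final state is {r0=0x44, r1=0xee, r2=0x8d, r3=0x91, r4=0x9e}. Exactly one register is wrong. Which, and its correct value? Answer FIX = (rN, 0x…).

0: ✓ CMP  NZCV=1010
1: · ADDGE
2: ✓ ADDLE  r1←0xee
3: ✓ CMP  NZCV=1010
4: · MOVLS
5: · MOVPL
6: ✓ CMP  NZCV=0010
7: · MOVMI
8: ✓ SUBGT  r2←0x8d
9: · MOVEQ

FIX = (r0, 0x08)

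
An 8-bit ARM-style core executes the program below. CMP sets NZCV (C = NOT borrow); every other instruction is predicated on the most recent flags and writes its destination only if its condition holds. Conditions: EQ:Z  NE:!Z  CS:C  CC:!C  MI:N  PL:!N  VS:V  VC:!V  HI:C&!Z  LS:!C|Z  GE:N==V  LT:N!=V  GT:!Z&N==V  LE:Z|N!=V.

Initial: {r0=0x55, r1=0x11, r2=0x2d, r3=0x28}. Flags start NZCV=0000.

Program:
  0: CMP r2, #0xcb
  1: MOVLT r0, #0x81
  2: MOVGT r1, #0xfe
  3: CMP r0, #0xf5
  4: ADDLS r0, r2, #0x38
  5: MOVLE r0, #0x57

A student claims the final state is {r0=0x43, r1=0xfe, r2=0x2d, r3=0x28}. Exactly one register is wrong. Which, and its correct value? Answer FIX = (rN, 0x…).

FIX = (r0, 0x65)

0: ✓ CMP  NZCV=0000
1: · MOVLT
2: ✓ MOVGT  r1←0xfe
3: ✓ CMP  NZCV=0000
4: ✓ ADDLS  r0←0x65
5: · MOVLE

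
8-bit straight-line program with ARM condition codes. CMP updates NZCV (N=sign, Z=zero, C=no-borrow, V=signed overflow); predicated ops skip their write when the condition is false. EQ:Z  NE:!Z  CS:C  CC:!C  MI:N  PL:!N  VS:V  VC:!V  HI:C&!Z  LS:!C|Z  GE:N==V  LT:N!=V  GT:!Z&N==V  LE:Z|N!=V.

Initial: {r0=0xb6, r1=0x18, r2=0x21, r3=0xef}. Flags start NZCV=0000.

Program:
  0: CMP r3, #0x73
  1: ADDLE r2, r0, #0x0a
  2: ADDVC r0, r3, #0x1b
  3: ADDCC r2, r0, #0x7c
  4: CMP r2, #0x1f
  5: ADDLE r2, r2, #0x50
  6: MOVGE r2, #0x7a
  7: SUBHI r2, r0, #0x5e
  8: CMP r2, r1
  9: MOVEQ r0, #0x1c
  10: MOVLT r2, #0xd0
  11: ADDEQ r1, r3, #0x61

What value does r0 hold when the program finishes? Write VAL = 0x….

VAL = 0xb6

[0] flags=0011 → (cmp)
[1] flags=0011 LE?T → r2=0xc0
[2] flags=0011 VC?F → skip
[3] flags=0011 CC?F → skip
[4] flags=1010 → (cmp)
[5] flags=1010 LE?T → r2=0x10
[6] flags=1010 GE?F → skip
[7] flags=1010 HI?T → r2=0x58
[8] flags=0010 → (cmp)
[9] flags=0010 EQ?F → skip
[10] flags=0010 LT?F → skip
[11] flags=0010 EQ?F → skip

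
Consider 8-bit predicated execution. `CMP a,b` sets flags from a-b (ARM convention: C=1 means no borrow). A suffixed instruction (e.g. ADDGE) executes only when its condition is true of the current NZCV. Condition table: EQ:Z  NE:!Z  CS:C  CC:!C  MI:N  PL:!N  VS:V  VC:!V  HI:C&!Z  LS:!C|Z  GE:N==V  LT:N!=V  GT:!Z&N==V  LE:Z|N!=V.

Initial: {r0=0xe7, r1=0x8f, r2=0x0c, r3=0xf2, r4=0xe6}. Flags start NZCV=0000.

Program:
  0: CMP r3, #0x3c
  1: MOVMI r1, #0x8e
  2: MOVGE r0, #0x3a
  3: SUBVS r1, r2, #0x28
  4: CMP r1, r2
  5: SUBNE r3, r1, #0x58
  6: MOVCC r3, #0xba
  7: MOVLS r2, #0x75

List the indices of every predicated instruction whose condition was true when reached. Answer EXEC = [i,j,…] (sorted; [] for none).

[0] flags=1010 → (cmp)
[1] flags=1010 MI?T → r1=0x8e
[2] flags=1010 GE?F → skip
[3] flags=1010 VS?F → skip
[4] flags=1010 → (cmp)
[5] flags=1010 NE?T → r3=0x36
[6] flags=1010 CC?F → skip
[7] flags=1010 LS?F → skip

EXEC = [1,5]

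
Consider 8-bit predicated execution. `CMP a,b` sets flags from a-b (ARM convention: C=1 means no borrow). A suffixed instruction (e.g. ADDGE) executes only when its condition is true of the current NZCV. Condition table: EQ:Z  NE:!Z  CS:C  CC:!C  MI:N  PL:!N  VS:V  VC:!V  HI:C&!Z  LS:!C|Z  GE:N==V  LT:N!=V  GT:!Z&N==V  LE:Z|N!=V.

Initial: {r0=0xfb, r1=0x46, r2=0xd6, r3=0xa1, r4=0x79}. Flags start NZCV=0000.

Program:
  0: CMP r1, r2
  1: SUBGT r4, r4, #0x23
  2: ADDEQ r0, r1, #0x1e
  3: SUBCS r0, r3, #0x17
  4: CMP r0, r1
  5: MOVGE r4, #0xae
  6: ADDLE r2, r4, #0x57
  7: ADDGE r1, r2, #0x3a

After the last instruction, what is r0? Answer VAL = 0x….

[0] flags=0000 → (cmp)
[1] flags=0000 GT?T → r4=0x56
[2] flags=0000 EQ?F → skip
[3] flags=0000 CS?F → skip
[4] flags=1010 → (cmp)
[5] flags=1010 GE?F → skip
[6] flags=1010 LE?T → r2=0xad
[7] flags=1010 GE?F → skip

VAL = 0xfb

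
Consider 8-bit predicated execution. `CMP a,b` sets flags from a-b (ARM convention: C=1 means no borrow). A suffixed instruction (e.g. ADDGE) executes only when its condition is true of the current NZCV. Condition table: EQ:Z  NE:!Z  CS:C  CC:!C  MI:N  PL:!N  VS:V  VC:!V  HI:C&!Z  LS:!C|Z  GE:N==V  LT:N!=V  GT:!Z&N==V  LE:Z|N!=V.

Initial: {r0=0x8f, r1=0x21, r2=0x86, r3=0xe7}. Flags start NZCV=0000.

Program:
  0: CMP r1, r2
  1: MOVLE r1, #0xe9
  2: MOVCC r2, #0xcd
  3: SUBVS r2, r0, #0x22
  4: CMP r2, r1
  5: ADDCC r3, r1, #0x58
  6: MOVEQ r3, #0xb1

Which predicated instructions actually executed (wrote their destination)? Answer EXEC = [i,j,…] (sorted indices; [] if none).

EXEC = [2,3]

[0] flags=1001 → (cmp)
[1] flags=1001 LE?F → skip
[2] flags=1001 CC?T → r2=0xcd
[3] flags=1001 VS?T → r2=0x6d
[4] flags=0010 → (cmp)
[5] flags=0010 CC?F → skip
[6] flags=0010 EQ?F → skip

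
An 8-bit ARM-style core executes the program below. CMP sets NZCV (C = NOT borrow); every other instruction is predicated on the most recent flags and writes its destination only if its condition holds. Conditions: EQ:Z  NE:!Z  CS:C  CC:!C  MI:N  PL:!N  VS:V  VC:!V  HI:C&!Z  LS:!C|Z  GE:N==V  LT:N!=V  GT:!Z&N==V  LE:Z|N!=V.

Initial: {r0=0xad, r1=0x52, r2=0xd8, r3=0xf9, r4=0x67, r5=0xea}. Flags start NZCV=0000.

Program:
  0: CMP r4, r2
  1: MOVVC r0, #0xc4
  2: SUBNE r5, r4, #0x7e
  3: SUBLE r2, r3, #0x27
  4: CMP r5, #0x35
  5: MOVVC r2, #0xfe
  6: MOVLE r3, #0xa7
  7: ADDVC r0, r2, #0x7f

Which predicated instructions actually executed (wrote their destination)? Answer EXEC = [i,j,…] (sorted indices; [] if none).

[0] flags=1001 → (cmp)
[1] flags=1001 VC?F → skip
[2] flags=1001 NE?T → r5=0xe9
[3] flags=1001 LE?F → skip
[4] flags=1010 → (cmp)
[5] flags=1010 VC?T → r2=0xfe
[6] flags=1010 LE?T → r3=0xa7
[7] flags=1010 VC?T → r0=0x7d

EXEC = [2,5,6,7]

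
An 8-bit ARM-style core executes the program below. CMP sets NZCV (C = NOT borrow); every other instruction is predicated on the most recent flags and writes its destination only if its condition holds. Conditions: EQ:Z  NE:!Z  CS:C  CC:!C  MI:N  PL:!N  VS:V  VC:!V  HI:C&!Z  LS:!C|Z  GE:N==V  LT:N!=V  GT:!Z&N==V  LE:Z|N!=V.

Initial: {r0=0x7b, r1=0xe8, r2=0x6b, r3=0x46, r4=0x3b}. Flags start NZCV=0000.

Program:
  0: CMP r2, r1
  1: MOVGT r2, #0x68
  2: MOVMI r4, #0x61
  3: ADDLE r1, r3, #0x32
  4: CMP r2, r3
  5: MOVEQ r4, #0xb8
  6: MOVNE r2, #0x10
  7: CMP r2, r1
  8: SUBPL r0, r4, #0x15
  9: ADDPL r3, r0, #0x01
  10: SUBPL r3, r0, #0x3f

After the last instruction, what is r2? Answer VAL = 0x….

VAL = 0x10

0: ✓ CMP  NZCV=1001
1: ✓ MOVGT  r2←0x68
2: ✓ MOVMI  r4←0x61
3: · ADDLE
4: ✓ CMP  NZCV=0010
5: · MOVEQ
6: ✓ MOVNE  r2←0x10
7: ✓ CMP  NZCV=0000
8: ✓ SUBPL  r0←0x4c
9: ✓ ADDPL  r3←0x4d
10: ✓ SUBPL  r3←0x0d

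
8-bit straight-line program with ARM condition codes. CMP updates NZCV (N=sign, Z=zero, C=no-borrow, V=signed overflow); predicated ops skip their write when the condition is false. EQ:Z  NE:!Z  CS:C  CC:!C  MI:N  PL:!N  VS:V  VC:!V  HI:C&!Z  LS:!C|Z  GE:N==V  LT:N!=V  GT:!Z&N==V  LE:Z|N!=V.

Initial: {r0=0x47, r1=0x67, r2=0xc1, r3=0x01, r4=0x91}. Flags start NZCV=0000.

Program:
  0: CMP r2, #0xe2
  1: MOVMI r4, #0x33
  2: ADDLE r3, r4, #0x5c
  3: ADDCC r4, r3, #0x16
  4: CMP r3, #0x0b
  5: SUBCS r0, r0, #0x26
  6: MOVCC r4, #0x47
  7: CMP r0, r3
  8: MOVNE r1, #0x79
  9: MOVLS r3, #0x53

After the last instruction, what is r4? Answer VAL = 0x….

[0] flags=1000 → (cmp)
[1] flags=1000 MI?T → r4=0x33
[2] flags=1000 LE?T → r3=0x8f
[3] flags=1000 CC?T → r4=0xa5
[4] flags=1010 → (cmp)
[5] flags=1010 CS?T → r0=0x21
[6] flags=1010 CC?F → skip
[7] flags=1001 → (cmp)
[8] flags=1001 NE?T → r1=0x79
[9] flags=1001 LS?T → r3=0x53

VAL = 0xa5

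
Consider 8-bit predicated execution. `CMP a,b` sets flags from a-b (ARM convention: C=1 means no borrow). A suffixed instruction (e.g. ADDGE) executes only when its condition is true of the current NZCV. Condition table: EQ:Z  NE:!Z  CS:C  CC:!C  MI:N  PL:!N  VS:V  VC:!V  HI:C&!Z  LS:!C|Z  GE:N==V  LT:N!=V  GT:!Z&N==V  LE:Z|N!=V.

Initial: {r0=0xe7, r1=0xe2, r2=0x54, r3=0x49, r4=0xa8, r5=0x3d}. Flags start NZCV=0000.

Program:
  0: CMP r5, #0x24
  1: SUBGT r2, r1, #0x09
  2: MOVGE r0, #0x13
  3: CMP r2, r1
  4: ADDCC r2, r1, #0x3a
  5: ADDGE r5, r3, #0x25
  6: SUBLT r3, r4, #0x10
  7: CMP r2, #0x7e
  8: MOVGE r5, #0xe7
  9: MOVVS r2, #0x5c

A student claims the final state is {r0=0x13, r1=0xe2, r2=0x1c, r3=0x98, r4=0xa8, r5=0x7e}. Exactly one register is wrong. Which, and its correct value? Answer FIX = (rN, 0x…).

FIX = (r5, 0x3d)

0: ✓ CMP  NZCV=0010
1: ✓ SUBGT  r2←0xd9
2: ✓ MOVGE  r0←0x13
3: ✓ CMP  NZCV=1000
4: ✓ ADDCC  r2←0x1c
5: · ADDGE
6: ✓ SUBLT  r3←0x98
7: ✓ CMP  NZCV=1000
8: · MOVGE
9: · MOVVS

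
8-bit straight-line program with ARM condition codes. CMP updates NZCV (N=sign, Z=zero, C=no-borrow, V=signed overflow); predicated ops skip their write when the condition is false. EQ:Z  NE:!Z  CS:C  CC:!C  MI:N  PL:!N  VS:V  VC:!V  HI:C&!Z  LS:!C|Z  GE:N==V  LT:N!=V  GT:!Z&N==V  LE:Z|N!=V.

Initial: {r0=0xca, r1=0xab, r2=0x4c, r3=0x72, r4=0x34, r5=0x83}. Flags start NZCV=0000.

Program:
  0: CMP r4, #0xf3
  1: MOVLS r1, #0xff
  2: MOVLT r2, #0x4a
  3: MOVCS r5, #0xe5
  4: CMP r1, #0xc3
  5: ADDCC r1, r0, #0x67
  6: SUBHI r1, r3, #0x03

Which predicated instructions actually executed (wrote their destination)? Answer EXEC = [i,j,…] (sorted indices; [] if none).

EXEC = [1,6]

[0] flags=0000 → (cmp)
[1] flags=0000 LS?T → r1=0xff
[2] flags=0000 LT?F → skip
[3] flags=0000 CS?F → skip
[4] flags=0010 → (cmp)
[5] flags=0010 CC?F → skip
[6] flags=0010 HI?T → r1=0x6f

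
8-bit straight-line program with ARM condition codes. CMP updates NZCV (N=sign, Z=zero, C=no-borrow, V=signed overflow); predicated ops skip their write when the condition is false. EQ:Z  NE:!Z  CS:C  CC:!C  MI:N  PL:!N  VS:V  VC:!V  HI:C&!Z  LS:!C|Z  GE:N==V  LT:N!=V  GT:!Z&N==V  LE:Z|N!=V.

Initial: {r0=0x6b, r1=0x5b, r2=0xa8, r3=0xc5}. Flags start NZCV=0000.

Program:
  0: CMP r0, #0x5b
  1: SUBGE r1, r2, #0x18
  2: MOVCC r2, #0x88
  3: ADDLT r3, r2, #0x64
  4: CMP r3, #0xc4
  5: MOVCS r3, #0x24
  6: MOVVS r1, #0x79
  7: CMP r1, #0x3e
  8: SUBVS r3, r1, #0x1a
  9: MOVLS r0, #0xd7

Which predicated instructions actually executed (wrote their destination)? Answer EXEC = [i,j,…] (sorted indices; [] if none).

EXEC = [1,5,8]

0: ✓ CMP  NZCV=0010
1: ✓ SUBGE  r1←0x90
2: · MOVCC
3: · ADDLT
4: ✓ CMP  NZCV=0010
5: ✓ MOVCS  r3←0x24
6: · MOVVS
7: ✓ CMP  NZCV=0011
8: ✓ SUBVS  r3←0x76
9: · MOVLS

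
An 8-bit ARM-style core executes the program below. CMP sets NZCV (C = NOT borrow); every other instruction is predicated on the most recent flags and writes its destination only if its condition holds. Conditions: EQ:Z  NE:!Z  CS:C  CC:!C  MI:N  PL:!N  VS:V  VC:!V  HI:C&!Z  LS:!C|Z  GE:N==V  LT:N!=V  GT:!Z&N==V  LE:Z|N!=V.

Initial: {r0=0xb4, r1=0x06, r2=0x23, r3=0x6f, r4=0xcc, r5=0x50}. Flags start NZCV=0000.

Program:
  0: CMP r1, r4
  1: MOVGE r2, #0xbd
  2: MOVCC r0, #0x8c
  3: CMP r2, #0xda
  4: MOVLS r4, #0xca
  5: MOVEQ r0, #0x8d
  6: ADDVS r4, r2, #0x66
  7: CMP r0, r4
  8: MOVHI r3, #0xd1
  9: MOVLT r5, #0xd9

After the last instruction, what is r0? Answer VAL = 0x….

VAL = 0x8c

0: ✓ CMP  NZCV=0000
1: ✓ MOVGE  r2←0xbd
2: ✓ MOVCC  r0←0x8c
3: ✓ CMP  NZCV=1000
4: ✓ MOVLS  r4←0xca
5: · MOVEQ
6: · ADDVS
7: ✓ CMP  NZCV=1000
8: · MOVHI
9: ✓ MOVLT  r5←0xd9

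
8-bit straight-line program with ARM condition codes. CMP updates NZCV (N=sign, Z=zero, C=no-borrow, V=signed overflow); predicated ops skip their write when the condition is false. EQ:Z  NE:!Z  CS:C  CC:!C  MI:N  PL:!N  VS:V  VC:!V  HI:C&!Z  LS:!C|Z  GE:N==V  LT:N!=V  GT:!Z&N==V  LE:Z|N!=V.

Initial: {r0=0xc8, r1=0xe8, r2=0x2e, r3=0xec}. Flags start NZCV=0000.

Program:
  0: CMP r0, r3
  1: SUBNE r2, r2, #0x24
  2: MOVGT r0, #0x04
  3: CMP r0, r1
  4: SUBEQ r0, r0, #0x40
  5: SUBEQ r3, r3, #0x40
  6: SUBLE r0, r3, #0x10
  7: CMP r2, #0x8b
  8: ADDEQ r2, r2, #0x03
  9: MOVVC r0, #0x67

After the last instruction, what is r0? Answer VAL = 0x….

[0] flags=1000 → (cmp)
[1] flags=1000 NE?T → r2=0x0a
[2] flags=1000 GT?F → skip
[3] flags=1000 → (cmp)
[4] flags=1000 EQ?F → skip
[5] flags=1000 EQ?F → skip
[6] flags=1000 LE?T → r0=0xdc
[7] flags=0000 → (cmp)
[8] flags=0000 EQ?F → skip
[9] flags=0000 VC?T → r0=0x67

VAL = 0x67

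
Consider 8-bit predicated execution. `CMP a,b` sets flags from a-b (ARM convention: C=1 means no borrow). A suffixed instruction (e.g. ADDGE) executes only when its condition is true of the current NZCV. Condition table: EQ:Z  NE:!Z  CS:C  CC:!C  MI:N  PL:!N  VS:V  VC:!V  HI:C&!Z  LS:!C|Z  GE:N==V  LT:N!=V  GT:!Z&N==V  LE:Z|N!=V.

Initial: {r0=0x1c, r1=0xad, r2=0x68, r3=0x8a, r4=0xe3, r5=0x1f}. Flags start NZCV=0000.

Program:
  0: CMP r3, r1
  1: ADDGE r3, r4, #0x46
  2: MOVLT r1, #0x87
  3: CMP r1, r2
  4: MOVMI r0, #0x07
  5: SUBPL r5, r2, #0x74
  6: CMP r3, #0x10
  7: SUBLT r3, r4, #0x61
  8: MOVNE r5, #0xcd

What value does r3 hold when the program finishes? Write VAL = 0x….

VAL = 0x82

0: ✓ CMP  NZCV=1000
1: · ADDGE
2: ✓ MOVLT  r1←0x87
3: ✓ CMP  NZCV=0011
4: · MOVMI
5: ✓ SUBPL  r5←0xf4
6: ✓ CMP  NZCV=0011
7: ✓ SUBLT  r3←0x82
8: ✓ MOVNE  r5←0xcd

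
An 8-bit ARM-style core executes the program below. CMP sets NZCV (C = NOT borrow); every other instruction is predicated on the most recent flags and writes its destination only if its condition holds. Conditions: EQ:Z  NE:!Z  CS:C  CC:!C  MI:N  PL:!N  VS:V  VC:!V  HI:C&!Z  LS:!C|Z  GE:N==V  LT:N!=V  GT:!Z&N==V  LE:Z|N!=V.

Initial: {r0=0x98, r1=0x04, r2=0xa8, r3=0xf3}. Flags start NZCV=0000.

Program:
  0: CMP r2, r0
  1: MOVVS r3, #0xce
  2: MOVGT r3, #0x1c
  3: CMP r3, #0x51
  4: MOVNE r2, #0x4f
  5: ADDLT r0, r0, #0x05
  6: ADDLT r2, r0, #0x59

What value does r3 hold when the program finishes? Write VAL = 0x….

VAL = 0x1c

0: ✓ CMP  NZCV=0010
1: · MOVVS
2: ✓ MOVGT  r3←0x1c
3: ✓ CMP  NZCV=1000
4: ✓ MOVNE  r2←0x4f
5: ✓ ADDLT  r0←0x9d
6: ✓ ADDLT  r2←0xf6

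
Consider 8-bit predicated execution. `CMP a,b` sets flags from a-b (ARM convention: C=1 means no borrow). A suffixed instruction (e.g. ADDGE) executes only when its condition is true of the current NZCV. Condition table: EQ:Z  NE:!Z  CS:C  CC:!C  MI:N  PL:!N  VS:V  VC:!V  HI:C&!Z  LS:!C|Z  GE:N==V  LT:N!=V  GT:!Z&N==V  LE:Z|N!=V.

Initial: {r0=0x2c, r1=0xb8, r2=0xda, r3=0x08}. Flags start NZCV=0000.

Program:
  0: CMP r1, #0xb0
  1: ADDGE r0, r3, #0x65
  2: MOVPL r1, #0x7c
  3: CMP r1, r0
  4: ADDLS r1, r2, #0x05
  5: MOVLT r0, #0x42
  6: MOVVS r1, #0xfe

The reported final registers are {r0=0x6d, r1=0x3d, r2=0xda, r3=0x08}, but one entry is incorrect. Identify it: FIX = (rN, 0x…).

0: ✓ CMP  NZCV=0010
1: ✓ ADDGE  r0←0x6d
2: ✓ MOVPL  r1←0x7c
3: ✓ CMP  NZCV=0010
4: · ADDLS
5: · MOVLT
6: · MOVVS

FIX = (r1, 0x7c)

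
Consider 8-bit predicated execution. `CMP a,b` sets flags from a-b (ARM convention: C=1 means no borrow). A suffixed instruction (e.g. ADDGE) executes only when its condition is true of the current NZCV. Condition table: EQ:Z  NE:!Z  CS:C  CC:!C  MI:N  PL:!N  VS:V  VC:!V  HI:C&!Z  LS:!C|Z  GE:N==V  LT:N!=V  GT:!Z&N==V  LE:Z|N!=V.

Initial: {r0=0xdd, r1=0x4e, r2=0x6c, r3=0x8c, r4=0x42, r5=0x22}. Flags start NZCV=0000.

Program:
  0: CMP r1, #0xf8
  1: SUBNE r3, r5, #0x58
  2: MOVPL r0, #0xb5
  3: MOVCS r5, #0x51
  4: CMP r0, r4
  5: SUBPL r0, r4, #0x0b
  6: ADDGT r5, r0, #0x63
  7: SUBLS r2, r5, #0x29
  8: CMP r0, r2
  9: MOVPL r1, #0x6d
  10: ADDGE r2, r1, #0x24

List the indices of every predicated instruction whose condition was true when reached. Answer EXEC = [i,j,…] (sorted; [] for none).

0: ✓ CMP  NZCV=0000
1: ✓ SUBNE  r3←0xca
2: ✓ MOVPL  r0←0xb5
3: · MOVCS
4: ✓ CMP  NZCV=0011
5: ✓ SUBPL  r0←0x37
6: · ADDGT
7: · SUBLS
8: ✓ CMP  NZCV=1000
9: · MOVPL
10: · ADDGE

EXEC = [1,2,5]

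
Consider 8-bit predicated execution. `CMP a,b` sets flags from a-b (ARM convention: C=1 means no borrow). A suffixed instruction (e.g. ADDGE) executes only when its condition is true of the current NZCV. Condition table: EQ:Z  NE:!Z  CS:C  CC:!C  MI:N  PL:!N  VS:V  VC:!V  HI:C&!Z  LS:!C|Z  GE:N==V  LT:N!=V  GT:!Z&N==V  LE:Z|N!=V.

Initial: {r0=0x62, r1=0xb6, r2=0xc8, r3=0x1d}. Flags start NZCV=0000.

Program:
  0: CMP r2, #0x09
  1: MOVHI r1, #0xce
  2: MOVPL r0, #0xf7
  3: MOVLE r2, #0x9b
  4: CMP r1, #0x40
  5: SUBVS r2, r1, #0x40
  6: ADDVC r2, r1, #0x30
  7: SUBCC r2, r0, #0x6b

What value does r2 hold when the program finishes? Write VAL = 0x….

0: ✓ CMP  NZCV=1010
1: ✓ MOVHI  r1←0xce
2: · MOVPL
3: ✓ MOVLE  r2←0x9b
4: ✓ CMP  NZCV=1010
5: · SUBVS
6: ✓ ADDVC  r2←0xfe
7: · SUBCC

VAL = 0xfe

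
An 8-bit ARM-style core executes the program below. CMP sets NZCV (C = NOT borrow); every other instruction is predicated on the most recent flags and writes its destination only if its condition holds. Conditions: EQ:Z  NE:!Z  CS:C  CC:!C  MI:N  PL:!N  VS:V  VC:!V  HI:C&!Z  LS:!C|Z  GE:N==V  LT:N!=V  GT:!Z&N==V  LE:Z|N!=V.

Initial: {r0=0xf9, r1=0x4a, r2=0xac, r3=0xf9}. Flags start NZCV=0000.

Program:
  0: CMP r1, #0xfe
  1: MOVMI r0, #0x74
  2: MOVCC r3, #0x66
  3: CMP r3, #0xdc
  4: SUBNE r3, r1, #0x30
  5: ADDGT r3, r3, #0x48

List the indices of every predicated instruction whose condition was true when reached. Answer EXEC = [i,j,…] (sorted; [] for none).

[0] flags=0000 → (cmp)
[1] flags=0000 MI?F → skip
[2] flags=0000 CC?T → r3=0x66
[3] flags=1001 → (cmp)
[4] flags=1001 NE?T → r3=0x1a
[5] flags=1001 GT?T → r3=0x62

EXEC = [2,4,5]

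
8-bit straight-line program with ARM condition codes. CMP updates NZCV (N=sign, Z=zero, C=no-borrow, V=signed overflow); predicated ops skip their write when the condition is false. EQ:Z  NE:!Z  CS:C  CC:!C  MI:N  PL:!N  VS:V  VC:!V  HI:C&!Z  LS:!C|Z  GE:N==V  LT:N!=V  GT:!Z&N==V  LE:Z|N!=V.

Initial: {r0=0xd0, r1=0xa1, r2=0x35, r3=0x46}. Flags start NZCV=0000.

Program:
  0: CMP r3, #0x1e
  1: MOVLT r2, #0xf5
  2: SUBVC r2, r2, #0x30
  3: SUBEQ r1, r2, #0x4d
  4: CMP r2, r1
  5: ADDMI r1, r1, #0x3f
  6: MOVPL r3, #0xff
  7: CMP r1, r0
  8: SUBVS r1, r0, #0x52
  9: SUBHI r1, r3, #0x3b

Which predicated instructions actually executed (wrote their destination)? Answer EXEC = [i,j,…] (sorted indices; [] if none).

EXEC = [2,6]

0: ✓ CMP  NZCV=0010
1: · MOVLT
2: ✓ SUBVC  r2←0x05
3: · SUBEQ
4: ✓ CMP  NZCV=0000
5: · ADDMI
6: ✓ MOVPL  r3←0xff
7: ✓ CMP  NZCV=1000
8: · SUBVS
9: · SUBHI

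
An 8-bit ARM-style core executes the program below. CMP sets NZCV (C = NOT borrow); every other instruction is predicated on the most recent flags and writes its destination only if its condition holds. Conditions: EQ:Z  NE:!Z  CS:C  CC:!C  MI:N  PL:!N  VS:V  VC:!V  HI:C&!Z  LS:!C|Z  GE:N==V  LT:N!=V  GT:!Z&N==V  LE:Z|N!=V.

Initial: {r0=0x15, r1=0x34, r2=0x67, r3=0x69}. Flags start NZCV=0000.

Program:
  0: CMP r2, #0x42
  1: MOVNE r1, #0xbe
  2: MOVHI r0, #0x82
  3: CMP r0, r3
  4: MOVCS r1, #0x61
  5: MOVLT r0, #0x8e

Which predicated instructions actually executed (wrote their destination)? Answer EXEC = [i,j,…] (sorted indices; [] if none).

EXEC = [1,2,4,5]

0: ✓ CMP  NZCV=0010
1: ✓ MOVNE  r1←0xbe
2: ✓ MOVHI  r0←0x82
3: ✓ CMP  NZCV=0011
4: ✓ MOVCS  r1←0x61
5: ✓ MOVLT  r0←0x8e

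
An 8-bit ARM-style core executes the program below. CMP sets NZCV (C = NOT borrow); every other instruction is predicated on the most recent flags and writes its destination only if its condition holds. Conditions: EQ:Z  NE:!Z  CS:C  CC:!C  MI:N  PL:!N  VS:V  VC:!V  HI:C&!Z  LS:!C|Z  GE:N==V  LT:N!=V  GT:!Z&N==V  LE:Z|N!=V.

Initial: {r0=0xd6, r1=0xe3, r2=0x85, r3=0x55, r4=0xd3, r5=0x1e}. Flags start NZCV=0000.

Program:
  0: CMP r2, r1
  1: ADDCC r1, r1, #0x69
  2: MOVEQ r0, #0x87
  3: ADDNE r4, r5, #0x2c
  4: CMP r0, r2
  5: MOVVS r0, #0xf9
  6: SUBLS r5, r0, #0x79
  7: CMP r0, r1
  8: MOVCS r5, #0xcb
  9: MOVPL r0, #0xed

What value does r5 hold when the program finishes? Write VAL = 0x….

[0] flags=1000 → (cmp)
[1] flags=1000 CC?T → r1=0x4c
[2] flags=1000 EQ?F → skip
[3] flags=1000 NE?T → r4=0x4a
[4] flags=0010 → (cmp)
[5] flags=0010 VS?F → skip
[6] flags=0010 LS?F → skip
[7] flags=1010 → (cmp)
[8] flags=1010 CS?T → r5=0xcb
[9] flags=1010 PL?F → skip

VAL = 0xcb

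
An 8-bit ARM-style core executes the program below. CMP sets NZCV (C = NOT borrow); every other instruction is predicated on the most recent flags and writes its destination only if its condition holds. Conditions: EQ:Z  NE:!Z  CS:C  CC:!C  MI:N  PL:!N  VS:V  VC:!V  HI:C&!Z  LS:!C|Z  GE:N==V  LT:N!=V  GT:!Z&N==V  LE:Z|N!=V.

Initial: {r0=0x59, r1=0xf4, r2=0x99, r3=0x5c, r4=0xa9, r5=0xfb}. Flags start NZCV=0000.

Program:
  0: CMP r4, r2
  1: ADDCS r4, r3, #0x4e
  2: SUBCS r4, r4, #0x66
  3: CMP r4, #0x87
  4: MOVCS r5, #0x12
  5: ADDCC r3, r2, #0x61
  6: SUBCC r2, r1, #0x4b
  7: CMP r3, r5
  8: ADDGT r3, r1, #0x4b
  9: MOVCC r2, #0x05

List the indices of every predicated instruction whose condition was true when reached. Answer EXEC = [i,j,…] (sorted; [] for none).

[0] flags=0010 → (cmp)
[1] flags=0010 CS?T → r4=0xaa
[2] flags=0010 CS?T → r4=0x44
[3] flags=1001 → (cmp)
[4] flags=1001 CS?F → skip
[5] flags=1001 CC?T → r3=0xfa
[6] flags=1001 CC?T → r2=0xa9
[7] flags=1000 → (cmp)
[8] flags=1000 GT?F → skip
[9] flags=1000 CC?T → r2=0x05

EXEC = [1,2,5,6,9]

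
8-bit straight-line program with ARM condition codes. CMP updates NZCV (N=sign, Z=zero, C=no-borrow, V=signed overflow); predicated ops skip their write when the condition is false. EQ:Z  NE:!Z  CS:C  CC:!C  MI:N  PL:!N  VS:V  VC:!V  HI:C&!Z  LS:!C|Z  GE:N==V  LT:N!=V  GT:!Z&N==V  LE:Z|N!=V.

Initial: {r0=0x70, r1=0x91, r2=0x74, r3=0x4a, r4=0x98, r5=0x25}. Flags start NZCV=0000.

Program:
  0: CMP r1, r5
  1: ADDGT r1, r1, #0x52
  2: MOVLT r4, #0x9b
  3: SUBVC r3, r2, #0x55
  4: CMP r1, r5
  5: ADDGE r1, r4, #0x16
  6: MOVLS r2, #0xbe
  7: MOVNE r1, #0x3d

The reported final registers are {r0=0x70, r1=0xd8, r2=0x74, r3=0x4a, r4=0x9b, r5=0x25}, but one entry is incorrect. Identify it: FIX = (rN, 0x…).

FIX = (r1, 0x3d)

[0] flags=0011 → (cmp)
[1] flags=0011 GT?F → skip
[2] flags=0011 LT?T → r4=0x9b
[3] flags=0011 VC?F → skip
[4] flags=0011 → (cmp)
[5] flags=0011 GE?F → skip
[6] flags=0011 LS?F → skip
[7] flags=0011 NE?T → r1=0x3d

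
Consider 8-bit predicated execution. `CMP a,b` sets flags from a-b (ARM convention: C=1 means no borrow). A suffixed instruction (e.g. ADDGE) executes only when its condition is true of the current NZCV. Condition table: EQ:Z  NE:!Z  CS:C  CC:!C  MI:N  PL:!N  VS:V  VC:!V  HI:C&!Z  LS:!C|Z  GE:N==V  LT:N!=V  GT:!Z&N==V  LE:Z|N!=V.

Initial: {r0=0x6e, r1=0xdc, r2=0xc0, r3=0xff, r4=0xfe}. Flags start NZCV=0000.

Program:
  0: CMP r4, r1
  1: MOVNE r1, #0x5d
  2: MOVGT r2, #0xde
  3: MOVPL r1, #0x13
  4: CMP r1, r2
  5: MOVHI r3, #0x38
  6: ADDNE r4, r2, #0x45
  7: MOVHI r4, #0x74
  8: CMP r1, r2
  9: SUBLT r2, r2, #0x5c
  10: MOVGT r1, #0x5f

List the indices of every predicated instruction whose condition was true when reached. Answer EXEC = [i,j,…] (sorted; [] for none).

EXEC = [1,2,3,6,10]

0: ✓ CMP  NZCV=0010
1: ✓ MOVNE  r1←0x5d
2: ✓ MOVGT  r2←0xde
3: ✓ MOVPL  r1←0x13
4: ✓ CMP  NZCV=0000
5: · MOVHI
6: ✓ ADDNE  r4←0x23
7: · MOVHI
8: ✓ CMP  NZCV=0000
9: · SUBLT
10: ✓ MOVGT  r1←0x5f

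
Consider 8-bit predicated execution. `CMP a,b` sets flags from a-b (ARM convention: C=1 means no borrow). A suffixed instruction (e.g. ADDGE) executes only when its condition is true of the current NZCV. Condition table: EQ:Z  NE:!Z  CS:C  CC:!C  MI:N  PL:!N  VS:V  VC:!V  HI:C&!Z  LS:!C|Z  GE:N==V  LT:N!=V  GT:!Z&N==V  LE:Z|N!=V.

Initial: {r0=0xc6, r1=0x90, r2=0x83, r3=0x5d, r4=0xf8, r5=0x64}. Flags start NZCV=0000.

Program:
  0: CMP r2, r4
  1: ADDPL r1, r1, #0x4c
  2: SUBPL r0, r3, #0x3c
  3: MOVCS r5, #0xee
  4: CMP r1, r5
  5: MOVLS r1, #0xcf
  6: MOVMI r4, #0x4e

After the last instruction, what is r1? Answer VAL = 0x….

VAL = 0x90

0: ✓ CMP  NZCV=1000
1: · ADDPL
2: · SUBPL
3: · MOVCS
4: ✓ CMP  NZCV=0011
5: · MOVLS
6: · MOVMI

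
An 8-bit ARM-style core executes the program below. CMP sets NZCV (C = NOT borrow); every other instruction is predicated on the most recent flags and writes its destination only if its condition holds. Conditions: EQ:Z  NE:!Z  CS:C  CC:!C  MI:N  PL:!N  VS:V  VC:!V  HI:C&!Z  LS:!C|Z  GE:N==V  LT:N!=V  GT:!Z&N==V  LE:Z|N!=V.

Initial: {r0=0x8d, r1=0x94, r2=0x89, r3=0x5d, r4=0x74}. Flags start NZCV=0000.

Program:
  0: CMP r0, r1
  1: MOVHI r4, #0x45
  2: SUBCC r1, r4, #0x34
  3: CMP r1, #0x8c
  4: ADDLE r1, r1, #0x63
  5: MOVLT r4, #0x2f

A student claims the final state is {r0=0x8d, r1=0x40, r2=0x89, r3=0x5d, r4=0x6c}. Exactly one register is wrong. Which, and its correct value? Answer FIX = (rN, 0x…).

FIX = (r4, 0x74)

0: ✓ CMP  NZCV=1000
1: · MOVHI
2: ✓ SUBCC  r1←0x40
3: ✓ CMP  NZCV=1001
4: · ADDLE
5: · MOVLT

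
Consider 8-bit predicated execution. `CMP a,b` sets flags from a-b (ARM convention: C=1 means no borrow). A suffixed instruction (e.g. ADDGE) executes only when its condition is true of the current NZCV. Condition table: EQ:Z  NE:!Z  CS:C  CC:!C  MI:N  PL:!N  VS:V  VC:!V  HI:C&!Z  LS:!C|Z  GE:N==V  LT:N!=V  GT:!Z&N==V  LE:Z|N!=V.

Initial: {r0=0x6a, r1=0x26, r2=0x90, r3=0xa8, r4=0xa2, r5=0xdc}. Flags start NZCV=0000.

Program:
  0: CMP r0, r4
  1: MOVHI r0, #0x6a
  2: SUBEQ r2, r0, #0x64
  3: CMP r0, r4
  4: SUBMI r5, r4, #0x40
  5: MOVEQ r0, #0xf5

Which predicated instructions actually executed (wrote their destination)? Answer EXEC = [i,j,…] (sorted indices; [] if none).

EXEC = [4]

0: ✓ CMP  NZCV=1001
1: · MOVHI
2: · SUBEQ
3: ✓ CMP  NZCV=1001
4: ✓ SUBMI  r5←0x62
5: · MOVEQ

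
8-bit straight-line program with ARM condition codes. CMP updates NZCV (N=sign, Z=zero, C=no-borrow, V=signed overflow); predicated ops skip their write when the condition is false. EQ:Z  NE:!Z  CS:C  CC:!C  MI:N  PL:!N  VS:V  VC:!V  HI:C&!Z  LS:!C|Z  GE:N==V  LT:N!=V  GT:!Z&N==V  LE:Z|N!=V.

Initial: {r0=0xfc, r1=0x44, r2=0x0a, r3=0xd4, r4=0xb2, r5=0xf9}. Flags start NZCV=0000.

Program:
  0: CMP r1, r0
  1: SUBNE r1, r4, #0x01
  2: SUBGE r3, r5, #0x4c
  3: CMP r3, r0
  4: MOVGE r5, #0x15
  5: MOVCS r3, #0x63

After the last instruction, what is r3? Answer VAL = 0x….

0: ✓ CMP  NZCV=0000
1: ✓ SUBNE  r1←0xb1
2: ✓ SUBGE  r3←0xad
3: ✓ CMP  NZCV=1000
4: · MOVGE
5: · MOVCS

VAL = 0xad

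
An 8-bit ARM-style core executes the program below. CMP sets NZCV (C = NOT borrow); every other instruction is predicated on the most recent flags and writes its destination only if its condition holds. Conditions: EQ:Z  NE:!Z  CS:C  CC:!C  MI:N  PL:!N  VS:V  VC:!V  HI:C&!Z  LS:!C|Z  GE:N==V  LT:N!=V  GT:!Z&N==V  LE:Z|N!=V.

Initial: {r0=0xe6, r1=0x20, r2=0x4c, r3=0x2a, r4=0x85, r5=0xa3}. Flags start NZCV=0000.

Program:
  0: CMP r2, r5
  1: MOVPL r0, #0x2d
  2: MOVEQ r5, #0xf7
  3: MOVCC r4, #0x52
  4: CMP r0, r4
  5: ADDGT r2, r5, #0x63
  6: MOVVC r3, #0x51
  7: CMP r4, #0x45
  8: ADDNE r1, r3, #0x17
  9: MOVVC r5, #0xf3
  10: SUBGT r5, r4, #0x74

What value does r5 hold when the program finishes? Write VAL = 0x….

VAL = 0xde

0: ✓ CMP  NZCV=1001
1: · MOVPL
2: · MOVEQ
3: ✓ MOVCC  r4←0x52
4: ✓ CMP  NZCV=1010
5: · ADDGT
6: ✓ MOVVC  r3←0x51
7: ✓ CMP  NZCV=0010
8: ✓ ADDNE  r1←0x68
9: ✓ MOVVC  r5←0xf3
10: ✓ SUBGT  r5←0xde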